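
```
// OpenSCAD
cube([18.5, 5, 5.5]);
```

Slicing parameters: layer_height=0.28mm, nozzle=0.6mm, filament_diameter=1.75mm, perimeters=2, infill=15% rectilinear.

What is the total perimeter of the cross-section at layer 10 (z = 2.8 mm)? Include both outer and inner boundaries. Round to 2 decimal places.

47.00 mm

At z = 2.8 mm: the cube is present — its section is the full 18.5×5 rectangle (perimeter 47.00 mm). Overall, the cross-section is a single solid region. Total boundary length (outer) = 47.00 mm.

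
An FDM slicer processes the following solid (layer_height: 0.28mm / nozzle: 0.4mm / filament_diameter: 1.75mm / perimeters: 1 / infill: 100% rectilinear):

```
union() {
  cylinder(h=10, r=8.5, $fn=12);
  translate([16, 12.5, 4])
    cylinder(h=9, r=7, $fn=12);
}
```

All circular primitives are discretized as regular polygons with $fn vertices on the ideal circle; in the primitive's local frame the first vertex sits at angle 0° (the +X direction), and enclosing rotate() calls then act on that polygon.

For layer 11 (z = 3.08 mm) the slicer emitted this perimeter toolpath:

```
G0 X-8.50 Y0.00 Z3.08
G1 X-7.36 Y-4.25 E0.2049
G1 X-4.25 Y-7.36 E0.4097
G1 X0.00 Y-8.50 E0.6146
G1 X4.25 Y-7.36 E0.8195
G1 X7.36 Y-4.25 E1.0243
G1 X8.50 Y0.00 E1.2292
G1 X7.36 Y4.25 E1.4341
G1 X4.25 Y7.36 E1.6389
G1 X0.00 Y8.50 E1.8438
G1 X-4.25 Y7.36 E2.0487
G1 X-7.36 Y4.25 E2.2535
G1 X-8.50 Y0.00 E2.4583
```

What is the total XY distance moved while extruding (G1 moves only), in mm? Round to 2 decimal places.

Sum the Euclidean lengths of each G1 segment: total = 52.79 mm.

52.79 mm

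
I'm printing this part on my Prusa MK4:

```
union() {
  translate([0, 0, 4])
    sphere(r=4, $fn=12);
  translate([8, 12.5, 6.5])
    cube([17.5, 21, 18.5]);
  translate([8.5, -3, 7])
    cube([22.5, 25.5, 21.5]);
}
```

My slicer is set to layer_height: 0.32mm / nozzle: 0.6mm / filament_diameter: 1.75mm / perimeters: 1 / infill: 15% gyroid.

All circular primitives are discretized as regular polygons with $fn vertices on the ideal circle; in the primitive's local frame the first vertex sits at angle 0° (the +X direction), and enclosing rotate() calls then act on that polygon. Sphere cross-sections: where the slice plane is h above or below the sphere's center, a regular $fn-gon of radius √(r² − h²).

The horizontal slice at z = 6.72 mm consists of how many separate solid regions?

At z = 6.72 mm: the sphere: section is a regular 12-gon, circumradius = √(r²−h²) = √(4²−2.72²) = 2.933; the cube at (8, 12.5) (footprint 17.5×21) is included at this height; the cube at (8.5, -3) does not reach this height (z outside [7, 28.5]); Merging all regions: the 2 present regions are separate (no shared area or edge), so areas and boundary lengths simply add and each stays a separate island — 2 connected regions. The result has 2 disconnected regions.

2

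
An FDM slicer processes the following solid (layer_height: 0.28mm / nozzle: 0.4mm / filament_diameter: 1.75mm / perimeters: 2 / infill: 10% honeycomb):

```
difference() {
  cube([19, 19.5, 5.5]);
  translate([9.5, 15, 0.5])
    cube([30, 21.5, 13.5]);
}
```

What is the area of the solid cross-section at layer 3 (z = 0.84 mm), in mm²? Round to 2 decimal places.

At z = 0.84 mm: the 19×19.5 cube contributes its full rectangle (area 370.50 mm²); the cube at (9.5, 15) is present — its section is the full 30×21.5 rectangle (area 645.00 mm²); After the difference (first − rest): starting from the 19×19.5 cube (370.50 mm²), the 30×21.5 cube at (9.5, 15) partially overlaps it — only the 42.75 mm² overlap (of its 645.00 mm²) is removed, clipping the outline — area = 327.75 mm². Overall, the cross-section is a single solid region. Net area = 327.75 mm².

327.75 mm²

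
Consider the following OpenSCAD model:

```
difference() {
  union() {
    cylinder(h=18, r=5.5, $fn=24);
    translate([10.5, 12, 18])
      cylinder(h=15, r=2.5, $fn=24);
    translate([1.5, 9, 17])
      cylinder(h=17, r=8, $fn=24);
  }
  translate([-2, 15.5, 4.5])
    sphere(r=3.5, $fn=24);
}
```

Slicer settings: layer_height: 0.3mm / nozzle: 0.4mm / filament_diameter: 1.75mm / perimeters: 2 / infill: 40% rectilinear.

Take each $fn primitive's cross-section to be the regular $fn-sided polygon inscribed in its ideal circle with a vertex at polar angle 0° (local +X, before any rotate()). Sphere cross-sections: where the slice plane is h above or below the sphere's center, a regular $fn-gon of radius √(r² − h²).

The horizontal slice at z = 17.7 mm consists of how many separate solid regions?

1

At z = 17.7 mm: the r=5.5 cylinder contributes a regular 24-gon of circumradius 5.5; the cylinder at (10.5, 12) does not reach this height (z outside [18, 33]); the cylinder at (1.5, 9): section is a regular 24-gon, circumradius r=8; Combining (union): the regions partially overlap (shared area 28.46 mm²), so overlapping operands fuse into one piece — 1 connected region; the sphere at (-2, 15.5) is absent (|z−center|=13.200 > r=3.5); Subtracting the remaining from the first: none of the subtracted shapes is present at this height, so the result so far is unchanged — 1 connected region. The result has 1 disconnected region.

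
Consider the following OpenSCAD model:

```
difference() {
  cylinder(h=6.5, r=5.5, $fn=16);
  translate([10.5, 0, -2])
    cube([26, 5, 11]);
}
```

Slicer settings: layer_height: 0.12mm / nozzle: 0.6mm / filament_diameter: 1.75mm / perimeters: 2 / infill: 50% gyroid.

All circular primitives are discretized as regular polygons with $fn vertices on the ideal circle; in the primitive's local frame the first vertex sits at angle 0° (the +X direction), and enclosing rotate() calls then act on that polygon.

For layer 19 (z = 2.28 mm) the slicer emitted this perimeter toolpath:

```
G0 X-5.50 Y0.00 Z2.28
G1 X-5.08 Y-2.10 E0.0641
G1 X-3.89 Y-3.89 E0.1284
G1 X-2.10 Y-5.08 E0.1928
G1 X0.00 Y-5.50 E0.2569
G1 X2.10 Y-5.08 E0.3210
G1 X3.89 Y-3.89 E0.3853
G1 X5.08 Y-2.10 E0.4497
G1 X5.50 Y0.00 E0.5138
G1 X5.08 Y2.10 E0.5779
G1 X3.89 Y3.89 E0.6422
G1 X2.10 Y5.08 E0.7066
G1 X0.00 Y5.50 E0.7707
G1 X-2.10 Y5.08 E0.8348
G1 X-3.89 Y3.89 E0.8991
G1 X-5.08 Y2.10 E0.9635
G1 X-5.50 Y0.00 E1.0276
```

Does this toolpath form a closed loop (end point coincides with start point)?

yes

Start point (G0): (-5.50, 0.00). End point (last G1): the path returns to the start — closed.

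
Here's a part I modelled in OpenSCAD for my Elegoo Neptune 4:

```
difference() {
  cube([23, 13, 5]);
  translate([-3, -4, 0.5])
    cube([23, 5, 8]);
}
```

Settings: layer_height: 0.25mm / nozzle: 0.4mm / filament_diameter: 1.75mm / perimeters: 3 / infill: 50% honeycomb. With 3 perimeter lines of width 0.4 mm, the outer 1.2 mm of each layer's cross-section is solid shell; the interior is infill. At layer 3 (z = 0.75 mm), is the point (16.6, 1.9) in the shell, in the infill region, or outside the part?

At z = 0.75 mm: the 23×13 cube contributes its full rectangle; the 23×5 cube at (-3, -4) contributes its full rectangle; After the difference (first − rest): starting from the 23×13 cube, the 23×5 cube at (-3, -4) partially overlaps it — only the 20.00 mm² overlap (of its 115.00 mm²) is removed, clipping the outline — 1 connected region. Overall, the cross-section is a single solid region. The nearest boundary edge runs (20.00, 1.00)→(0.00, 1.00); distance from the point to it = 0.90 mm. The point is inside the cross-section, 0.90 mm from the nearest boundary — within the 1.2 mm shell band (3 × 0.4).

shell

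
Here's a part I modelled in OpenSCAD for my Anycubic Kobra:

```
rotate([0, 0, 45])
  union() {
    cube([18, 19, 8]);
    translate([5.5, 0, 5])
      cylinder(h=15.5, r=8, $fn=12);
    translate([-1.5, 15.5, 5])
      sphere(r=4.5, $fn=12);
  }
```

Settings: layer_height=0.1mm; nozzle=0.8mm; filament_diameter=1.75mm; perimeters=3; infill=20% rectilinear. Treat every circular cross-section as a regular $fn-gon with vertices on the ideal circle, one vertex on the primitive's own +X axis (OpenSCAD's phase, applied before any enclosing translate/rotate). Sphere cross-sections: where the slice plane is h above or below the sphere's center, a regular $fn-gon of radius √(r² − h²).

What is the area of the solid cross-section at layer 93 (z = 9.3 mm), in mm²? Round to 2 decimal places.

197.28 mm²

At z = 9.3 mm: the cube is not intersected at this z (z outside [0, 8]); the r=8 cylinder at (5.5, 0) gives a regular 12-gon of circumradius 8 (constant along its height) (area = (12/2)·8.000²·sin(360°/12) = 192.00 mm²); the r=4.5 sphere at (-1.5, 15.5) slices to a regular 12-gon of circumradius 1.327 (√(r²−h²) with h=4.3 from center) (area = (12/2)·1.327²·sin(360°/12) = 5.28 mm²); Merging all regions: the 2 present regions are separate (no shared area or edge), so areas and boundary lengths simply add and each stays a separate island — area = 197.28 mm²; (whole slice rotated 45° about Z — lengths, areas and connectivity unchanged). Overall, the cross-section has 2 separate islands. Net area = 197.28 mm².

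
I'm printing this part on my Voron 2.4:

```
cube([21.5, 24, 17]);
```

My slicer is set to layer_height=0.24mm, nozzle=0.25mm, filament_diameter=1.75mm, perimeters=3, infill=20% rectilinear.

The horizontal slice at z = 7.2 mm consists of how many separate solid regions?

At z = 7.2 mm: the 21.5×24 cube contributes its full rectangle. The result has 1 disconnected region.

1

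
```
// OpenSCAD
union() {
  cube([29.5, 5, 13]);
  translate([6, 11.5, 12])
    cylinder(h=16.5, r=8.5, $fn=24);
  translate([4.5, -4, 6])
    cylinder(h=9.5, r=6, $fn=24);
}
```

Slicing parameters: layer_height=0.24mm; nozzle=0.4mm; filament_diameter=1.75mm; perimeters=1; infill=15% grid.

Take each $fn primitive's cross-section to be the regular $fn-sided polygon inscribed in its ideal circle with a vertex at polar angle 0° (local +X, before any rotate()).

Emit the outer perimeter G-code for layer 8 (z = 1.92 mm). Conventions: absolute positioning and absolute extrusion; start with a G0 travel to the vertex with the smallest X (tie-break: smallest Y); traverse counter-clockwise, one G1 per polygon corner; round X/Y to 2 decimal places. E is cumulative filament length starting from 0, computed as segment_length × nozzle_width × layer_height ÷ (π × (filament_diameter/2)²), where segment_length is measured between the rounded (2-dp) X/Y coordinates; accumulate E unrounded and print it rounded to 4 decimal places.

G0 X0.00 Y0.00 Z1.92
G1 X29.50 Y0.00 E1.1774
G1 X29.50 Y5.00 E1.3770
G1 X0.00 Y5.00 E2.5544
G1 X0.00 Y0.00 E2.7539

At z = 1.92 mm: the cube is present — its section is the full 29.5×5 rectangle; the cylinder at (6, 11.5) does not reach this height (z outside [12, 28.5]); the cylinder at (4.5, -4) does not reach this height (z outside [6, 15.5]); Merging all regions: only the 29.5×5 cube is present, so the union is just that shape — 1 connected region. The outline is a single polygon with 4 vertices. Extrusion per mm of travel: 0.4 × 0.24 / (π × 0.875²) = 0.039912. Accumulating E over each segment gives final E = 2.7539.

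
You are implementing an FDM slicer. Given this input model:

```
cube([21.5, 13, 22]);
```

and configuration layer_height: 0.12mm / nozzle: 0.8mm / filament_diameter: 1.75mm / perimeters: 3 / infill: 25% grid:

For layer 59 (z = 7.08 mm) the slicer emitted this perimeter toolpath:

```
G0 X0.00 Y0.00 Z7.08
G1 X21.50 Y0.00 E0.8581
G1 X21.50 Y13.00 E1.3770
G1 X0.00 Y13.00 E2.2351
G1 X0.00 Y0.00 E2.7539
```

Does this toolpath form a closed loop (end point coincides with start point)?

yes

Start point (G0): (0.00, 0.00). End point (last G1): the path returns to the start — closed.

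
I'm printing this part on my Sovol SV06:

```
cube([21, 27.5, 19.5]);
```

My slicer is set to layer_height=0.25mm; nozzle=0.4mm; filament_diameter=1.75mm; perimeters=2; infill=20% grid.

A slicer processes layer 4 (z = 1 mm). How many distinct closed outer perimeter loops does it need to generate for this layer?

At z = 1 mm: the cube (footprint 21×27.5) is included at this height. The result has 1 disconnected region.

1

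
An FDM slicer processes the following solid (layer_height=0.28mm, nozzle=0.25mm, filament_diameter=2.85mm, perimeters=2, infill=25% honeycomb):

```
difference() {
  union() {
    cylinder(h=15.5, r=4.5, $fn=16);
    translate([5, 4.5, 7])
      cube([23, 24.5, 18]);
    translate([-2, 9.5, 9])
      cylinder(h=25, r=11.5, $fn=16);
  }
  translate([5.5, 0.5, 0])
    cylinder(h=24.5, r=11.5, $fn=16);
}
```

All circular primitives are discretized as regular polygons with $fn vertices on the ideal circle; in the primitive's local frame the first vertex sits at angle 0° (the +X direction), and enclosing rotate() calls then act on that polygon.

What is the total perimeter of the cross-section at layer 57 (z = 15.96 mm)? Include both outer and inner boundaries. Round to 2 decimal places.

At z = 15.96 mm: the cylinder does not reach this height (z outside [0, 15.5]); the cube at (5, 4.5) is present — its section is the full 23×24.5 rectangle (perimeter 95.00 mm); the cylinder at (-2, 9.5): section is a regular 16-gon, circumradius r=11.5 (perimeter = 2·16·11.500·sin(180°/16) = 71.79 mm); Merging all regions: the regions partially overlap (shared area 47.11 mm²), so the edge portions inside another operand are dropped and the merged outline is re-measured after clipping — boundary = 134.14 mm; the r=11.5 cylinder at (5.5, 0.5) contributes a regular 16-gon of circumradius 11.5 (perimeter = 2·16·11.500·sin(180°/16) = 71.79 mm); After the difference (first − rest): starting from that combined region, the r=11.5 cylinder at (5.5, 0.5) partially overlaps it — only the 182.43 mm² overlap (of its 404.88 mm²) is removed, clipping the outline — boundary = 143.33 mm. Overall, the cross-section is a single solid region. Total boundary length (outer) = 143.33 mm.

143.33 mm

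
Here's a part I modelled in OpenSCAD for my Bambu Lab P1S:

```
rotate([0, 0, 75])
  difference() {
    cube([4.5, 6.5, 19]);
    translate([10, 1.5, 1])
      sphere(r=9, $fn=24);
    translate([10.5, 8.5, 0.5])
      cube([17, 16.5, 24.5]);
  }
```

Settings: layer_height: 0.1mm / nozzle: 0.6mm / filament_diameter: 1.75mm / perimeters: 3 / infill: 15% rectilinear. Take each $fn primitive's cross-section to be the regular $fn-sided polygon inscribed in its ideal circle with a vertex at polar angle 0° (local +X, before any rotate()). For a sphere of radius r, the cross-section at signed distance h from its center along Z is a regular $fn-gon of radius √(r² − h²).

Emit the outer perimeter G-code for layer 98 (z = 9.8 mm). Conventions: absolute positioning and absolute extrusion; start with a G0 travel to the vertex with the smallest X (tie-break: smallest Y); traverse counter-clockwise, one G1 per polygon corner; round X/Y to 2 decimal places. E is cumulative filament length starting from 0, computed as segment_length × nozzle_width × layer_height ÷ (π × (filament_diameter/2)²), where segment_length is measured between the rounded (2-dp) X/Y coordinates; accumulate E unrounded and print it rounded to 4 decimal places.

G0 X-6.28 Y1.68 Z9.80
G1 X0.00 Y0.00 E0.1622
G1 X1.16 Y4.35 E0.2745
G1 X-5.11 Y6.03 E0.4364
G1 X-6.28 Y1.68 E0.5488

At z = 9.8 mm: the cube (footprint 4.5×6.5) is included at this height; the sphere at (10, 1.5): section is a regular 24-gon, circumradius = √(r²−h²) = √(9²−8.8²) = 1.887; the cube at (10.5, 8.5) is present — its section is the full 17×16.5 rectangle; After the difference (first − rest): starting from the 4.5×6.5 cube, the r=9 sphere at (10, 1.5) misses the remaining region (no effect); the 17×16.5 cube at (10.5, 8.5) misses the remaining region (no effect) — 1 connected region; (rotated 75° about Z; rotation is an isometry so areas/perimeters/island counts are preserved). The outline is a single polygon with 4 vertices. Extrusion per mm of travel: 0.6 × 0.1 / (π × 0.875²) = 0.024945. Accumulating E over each segment gives final E = 0.5488.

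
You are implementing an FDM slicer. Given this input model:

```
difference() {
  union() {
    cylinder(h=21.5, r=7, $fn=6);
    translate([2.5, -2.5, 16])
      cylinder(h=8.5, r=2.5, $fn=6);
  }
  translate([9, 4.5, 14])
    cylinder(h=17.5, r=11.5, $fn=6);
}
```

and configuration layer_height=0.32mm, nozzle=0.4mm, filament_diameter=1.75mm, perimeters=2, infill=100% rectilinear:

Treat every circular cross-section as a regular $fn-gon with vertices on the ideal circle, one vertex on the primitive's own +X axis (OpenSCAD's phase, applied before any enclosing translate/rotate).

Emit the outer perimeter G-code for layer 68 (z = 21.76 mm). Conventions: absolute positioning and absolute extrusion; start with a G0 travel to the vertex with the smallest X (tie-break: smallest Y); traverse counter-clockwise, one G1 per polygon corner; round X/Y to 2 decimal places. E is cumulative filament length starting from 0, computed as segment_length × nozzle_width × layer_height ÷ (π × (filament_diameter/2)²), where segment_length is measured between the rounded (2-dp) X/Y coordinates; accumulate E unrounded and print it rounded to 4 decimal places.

At z = 21.76 mm: the cylinder is not intersected at this z (z outside [0, 21.5]); the cylinder at (2.5, -2.5): section is a regular 6-gon, circumradius r=2.5; Taking the union: only the r=2.5 cylinder at (2.5, -2.5) is present, so the union is just that shape — 1 connected region; the r=11.5 cylinder at (9, 4.5) gives a regular 6-gon of circumradius 11.5 (constant along its height); Subtracting the remaining from the first: starting from that combined region, the r=11.5 cylinder at (9, 4.5) partially overlaps it — only the 11.87 mm² overlap (of its 343.60 mm²) is removed, clipping the outline — 1 connected region. The outline is a single polygon with 4 vertices. Extrusion per mm of travel: 0.4 × 0.32 / (π × 0.875²) = 0.053216. Accumulating E over each segment gives final E = 0.5121.

G0 X0.00 Y-2.50 Z21.76
G1 X1.25 Y-4.67 E0.1333
G1 X2.79 Y-4.67 E0.2152
G1 X0.77 Y-1.17 E0.4303
G1 X0.00 Y-2.50 E0.5121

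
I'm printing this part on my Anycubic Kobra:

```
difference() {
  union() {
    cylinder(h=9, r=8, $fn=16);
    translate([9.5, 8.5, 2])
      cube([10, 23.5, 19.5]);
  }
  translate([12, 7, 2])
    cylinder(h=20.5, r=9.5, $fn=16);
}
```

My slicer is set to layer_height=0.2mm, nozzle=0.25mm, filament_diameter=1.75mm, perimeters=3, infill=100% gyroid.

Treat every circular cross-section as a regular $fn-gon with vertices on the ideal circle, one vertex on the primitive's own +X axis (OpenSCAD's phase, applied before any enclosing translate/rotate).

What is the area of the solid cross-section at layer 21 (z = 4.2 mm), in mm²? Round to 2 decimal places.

337.34 mm²

At z = 4.2 mm: the cylinder: section is a regular 16-gon, circumradius r=8 (area = (16/2)·8.000²·sin(360°/16) = 195.93 mm²); the cube at (9.5, 8.5) (footprint 10×23.5) is included at this height (area 235.00 mm²); Merging all regions: the 2 present regions are separate (no shared area or edge), so areas and boundary lengths simply add and each stays a separate island — area = 430.93 mm²; the r=9.5 cylinder at (12, 7) contributes a regular 16-gon of circumradius 9.5 (area = (16/2)·9.500²·sin(360°/16) = 276.30 mm²); Subtracting the remaining from the first: starting from the result so far (430.93 mm²), the r=9.5 cylinder at (12, 7) partially overlaps it — only the 93.60 mm² overlap (of its 276.30 mm²) is removed, clipping the outline — area = 337.34 mm². Overall, the cross-section has 2 separate islands. Net area = 337.34 mm².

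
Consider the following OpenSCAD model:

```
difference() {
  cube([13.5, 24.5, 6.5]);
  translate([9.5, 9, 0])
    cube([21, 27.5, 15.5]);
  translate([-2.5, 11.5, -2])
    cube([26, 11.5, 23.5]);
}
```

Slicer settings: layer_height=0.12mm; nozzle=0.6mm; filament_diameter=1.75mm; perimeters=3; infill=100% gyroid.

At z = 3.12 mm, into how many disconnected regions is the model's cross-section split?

At z = 3.12 mm: the cube (footprint 13.5×24.5) is included at this height; the cube at (9.5, 9) is present — its section is the full 21×27.5 rectangle; the 26×11.5 cube at (-2.5, 11.5) contributes its full rectangle; After the difference (first − rest): starting from the 13.5×24.5 cube, the 21×27.5 cube at (9.5, 9) partially overlaps it — only the 62.00 mm² overlap (of its 577.50 mm²) is removed, clipping the outline; the 26×11.5 cube at (-2.5, 11.5) partially overlaps it — only the 109.25 mm² overlap (of its 299.00 mm²) is removed, clipping the outline — 2 connected regions. The result has 2 disconnected regions.

2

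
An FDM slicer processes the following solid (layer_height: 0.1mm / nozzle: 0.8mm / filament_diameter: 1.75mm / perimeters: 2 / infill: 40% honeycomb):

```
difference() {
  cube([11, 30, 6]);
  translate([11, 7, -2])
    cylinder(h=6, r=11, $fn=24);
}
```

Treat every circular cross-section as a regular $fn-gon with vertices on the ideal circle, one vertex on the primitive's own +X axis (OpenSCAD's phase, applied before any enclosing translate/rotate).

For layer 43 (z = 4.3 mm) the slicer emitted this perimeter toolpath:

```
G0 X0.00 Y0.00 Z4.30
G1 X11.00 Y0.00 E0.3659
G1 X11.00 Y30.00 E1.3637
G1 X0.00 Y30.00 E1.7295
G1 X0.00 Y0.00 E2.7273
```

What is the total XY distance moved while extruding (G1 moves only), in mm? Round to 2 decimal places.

82.00 mm

Sum the Euclidean lengths of each G1 segment: total = 82.00 mm.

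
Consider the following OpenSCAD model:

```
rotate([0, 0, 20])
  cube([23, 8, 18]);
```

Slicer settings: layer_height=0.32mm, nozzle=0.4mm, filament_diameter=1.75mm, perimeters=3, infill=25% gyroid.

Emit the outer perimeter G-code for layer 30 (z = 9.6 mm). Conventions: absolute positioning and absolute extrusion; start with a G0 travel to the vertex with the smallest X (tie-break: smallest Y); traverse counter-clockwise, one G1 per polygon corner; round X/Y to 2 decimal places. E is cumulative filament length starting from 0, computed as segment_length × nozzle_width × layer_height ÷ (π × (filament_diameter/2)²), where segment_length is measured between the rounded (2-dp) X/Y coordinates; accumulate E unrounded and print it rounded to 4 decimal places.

G0 X-2.74 Y7.52 Z9.60
G1 X0.00 Y0.00 E0.4259
G1 X21.61 Y7.87 E1.6498
G1 X18.88 Y15.38 E2.0751
G1 X-2.74 Y7.52 E3.2993

At z = 9.6 mm: the 23×8 cube contributes its full rectangle; (rotated 20° about Z; rotation is an isometry so areas/perimeters/island counts are preserved). The outline is a single polygon with 4 vertices. Extrusion per mm of travel: 0.4 × 0.32 / (π × 0.875²) = 0.053216. Accumulating E over each segment gives final E = 3.2993.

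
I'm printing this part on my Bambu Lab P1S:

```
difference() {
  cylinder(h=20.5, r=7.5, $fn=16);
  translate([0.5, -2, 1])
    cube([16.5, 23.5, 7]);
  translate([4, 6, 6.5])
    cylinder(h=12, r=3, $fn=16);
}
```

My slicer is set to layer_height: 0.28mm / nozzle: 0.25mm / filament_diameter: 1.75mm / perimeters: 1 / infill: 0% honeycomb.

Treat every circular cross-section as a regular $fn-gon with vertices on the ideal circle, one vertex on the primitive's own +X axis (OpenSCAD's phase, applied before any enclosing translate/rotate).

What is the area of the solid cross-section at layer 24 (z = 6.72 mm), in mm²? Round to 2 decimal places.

119.28 mm²

At z = 6.72 mm: the r=7.5 cylinder contributes a regular 16-gon of circumradius 7.5 (area = (16/2)·7.500²·sin(360°/16) = 172.21 mm²); the cube at (0.5, -2) is present — its section is the full 16.5×23.5 rectangle (area 387.75 mm²); the r=3 cylinder at (4, 6) gives a regular 16-gon of circumradius 3 (constant along its height) (area = (16/2)·3.000²·sin(360°/16) = 27.55 mm²); Subtracting the remaining from the first: starting from the r=7.5 cylinder (172.21 mm²), the 16.5×23.5 cube at (0.5, -2) partially overlaps it — only the 52.93 mm² overlap (of its 387.75 mm²) is removed, clipping the outline; the r=3 cylinder at (4, 6) misses the remaining region (no effect) — area = 119.28 mm². Overall, the cross-section is a single solid region. Net area = 119.28 mm².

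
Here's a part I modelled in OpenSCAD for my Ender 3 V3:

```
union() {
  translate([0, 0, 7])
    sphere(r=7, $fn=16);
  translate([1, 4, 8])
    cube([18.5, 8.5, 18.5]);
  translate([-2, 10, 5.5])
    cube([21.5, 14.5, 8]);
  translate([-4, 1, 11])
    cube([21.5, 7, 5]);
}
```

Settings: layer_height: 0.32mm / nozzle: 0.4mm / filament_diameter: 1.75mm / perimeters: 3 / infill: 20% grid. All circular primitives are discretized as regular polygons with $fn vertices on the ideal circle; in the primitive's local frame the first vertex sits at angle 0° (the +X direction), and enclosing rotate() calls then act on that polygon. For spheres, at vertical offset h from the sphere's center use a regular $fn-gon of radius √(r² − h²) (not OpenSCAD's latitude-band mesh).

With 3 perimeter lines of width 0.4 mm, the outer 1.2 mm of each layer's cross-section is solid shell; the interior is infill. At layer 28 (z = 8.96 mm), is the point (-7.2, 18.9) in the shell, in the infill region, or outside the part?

At z = 8.96 mm: the sphere: section is a regular 16-gon, circumradius = √(r²−h²) = √(7²−1.96²) = 6.720; the cube at (1, 4) (footprint 18.5×8.5) is included at this height; the 21.5×14.5 cube at (-2, 10) contributes its full rectangle; the cube at (-4, 1) is absent (z outside [11, 16]); Merging all regions: the regions partially overlap (shared area 53.38 mm²), so overlapping operands fuse into one piece — 1 connected region. Overall, the cross-section is a single solid region. The nearest boundary edge runs (-2.00, 10.00)→(-2.00, 24.50); distance from the point to it = 5.20 mm. The point is not inside any of the regions above, so it lies outside the cross-section (5.20 mm from the nearest boundary).

outside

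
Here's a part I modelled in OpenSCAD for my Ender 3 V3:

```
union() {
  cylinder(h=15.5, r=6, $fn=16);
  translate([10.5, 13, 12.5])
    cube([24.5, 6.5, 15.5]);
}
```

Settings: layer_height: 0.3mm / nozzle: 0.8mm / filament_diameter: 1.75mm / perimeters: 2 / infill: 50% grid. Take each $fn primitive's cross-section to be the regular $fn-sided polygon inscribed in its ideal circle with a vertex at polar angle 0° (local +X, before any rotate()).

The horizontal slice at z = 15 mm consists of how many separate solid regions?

At z = 15 mm: the r=6 cylinder gives a regular 16-gon of circumradius 6 (constant along its height); the cube at (10.5, 13) (footprint 24.5×6.5) is included at this height; Combining (union): the 2 present regions are separate (no shared area or edge), so areas and boundary lengths simply add and each stays a separate island — 2 connected regions. The result has 2 disconnected regions.

2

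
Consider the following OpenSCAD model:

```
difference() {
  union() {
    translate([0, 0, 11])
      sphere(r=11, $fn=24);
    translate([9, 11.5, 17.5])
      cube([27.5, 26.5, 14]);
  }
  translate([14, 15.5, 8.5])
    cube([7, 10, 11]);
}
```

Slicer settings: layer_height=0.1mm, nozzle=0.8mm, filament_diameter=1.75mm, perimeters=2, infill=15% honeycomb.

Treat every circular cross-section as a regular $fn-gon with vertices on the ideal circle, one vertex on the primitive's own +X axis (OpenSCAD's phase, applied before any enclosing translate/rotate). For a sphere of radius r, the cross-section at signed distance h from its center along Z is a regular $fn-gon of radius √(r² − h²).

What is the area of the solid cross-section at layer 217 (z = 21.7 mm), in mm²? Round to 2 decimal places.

748.97 mm²

At z = 21.7 mm: the sphere: section is a regular 24-gon, circumradius = √(r²−h²) = √(11²−10.7²) = 2.551 (area = (24/2)·2.551²·sin(360°/24) = 20.22 mm²); the cube at (9, 11.5) is present — its section is the full 27.5×26.5 rectangle (area 728.75 mm²); Merging all regions: the 2 present regions are separate (no shared area or edge), so areas and boundary lengths simply add and each stays a separate island — area = 748.97 mm²; the cube at (14, 15.5) is absent (z outside [8.5, 19.5]); Subtracting the remaining from the first: none of the subtracted shapes is present at this height, so the result so far is unchanged — area = 748.97 mm². Overall, the cross-section has 2 separate islands. Net area = 748.97 mm².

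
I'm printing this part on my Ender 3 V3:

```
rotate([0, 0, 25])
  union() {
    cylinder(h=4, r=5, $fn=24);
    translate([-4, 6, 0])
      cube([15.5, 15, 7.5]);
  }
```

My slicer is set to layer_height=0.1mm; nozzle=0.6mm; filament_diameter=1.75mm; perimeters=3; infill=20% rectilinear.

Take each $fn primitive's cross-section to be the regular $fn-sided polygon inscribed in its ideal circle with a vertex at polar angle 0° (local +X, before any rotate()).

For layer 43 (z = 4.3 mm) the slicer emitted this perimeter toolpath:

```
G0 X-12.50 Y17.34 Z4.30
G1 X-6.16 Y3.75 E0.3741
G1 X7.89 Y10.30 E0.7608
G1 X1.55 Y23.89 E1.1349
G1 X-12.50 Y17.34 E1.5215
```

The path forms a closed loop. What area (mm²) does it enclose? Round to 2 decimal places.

232.47 mm²

Apply the shoelace formula to the sequence of (X, Y) vertices; enclosed area = 232.47 mm².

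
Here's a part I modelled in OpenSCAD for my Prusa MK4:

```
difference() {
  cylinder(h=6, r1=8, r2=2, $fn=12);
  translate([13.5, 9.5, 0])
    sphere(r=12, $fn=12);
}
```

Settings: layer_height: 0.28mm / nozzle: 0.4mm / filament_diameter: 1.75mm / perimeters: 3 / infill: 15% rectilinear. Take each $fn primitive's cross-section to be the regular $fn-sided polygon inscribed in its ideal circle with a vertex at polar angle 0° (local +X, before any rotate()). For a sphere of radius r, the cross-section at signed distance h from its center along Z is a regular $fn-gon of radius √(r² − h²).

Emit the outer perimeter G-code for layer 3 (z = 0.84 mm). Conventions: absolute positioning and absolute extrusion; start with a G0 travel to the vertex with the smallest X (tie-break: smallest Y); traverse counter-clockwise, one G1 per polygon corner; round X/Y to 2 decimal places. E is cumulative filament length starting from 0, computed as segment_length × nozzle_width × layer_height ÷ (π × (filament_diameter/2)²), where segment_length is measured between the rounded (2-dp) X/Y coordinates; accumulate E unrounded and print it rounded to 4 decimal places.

G0 X-7.16 Y0.00 Z0.84
G1 X-6.20 Y-3.58 E0.1726
G1 X-3.58 Y-6.20 E0.3451
G1 X0.00 Y-7.16 E0.5177
G1 X3.58 Y-6.20 E0.6903
G1 X6.20 Y-3.58 E0.8628
G1 X7.05 Y-0.40 E1.0161
G1 X3.13 Y3.51 E1.2739
G1 X2.32 Y6.54 E1.4200
G1 X0.00 Y7.16 E1.5318
G1 X-3.58 Y6.20 E1.7044
G1 X-6.20 Y3.58 E1.8769
G1 X-7.16 Y0.00 E2.0495

At z = 0.84 mm: the cone (r1=8→r2=2) has section circumradius 7.160 here — a regular 12-gon; the r=12 sphere at (13.5, 9.5) slices to a regular 12-gon of circumradius 11.971 (√(r²−h²) with h=0.84 from center); Subtracting the remaining from the first: starting from the cone, the r=12 sphere at (13.5, 9.5) partially overlaps it — only the 12.39 mm² overlap (of its 429.88 mm²) is removed, clipping the outline — 1 connected region. The outline is a single polygon with 12 vertices. Extrusion per mm of travel: 0.4 × 0.28 / (π × 0.875²) = 0.046564. Accumulating E over each segment gives final E = 2.0495.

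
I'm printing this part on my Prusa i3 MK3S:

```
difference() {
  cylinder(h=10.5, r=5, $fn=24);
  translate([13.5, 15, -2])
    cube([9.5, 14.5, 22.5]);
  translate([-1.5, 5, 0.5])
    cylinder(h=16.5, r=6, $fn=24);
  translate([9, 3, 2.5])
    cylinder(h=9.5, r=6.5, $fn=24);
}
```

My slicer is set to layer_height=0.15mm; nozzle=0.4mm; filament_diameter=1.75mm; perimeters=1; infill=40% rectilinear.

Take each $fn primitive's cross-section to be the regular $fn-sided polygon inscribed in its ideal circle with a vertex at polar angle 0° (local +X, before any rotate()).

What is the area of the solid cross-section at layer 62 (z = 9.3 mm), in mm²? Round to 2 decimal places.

33.48 mm²

At z = 9.3 mm: the cylinder: section is a regular 24-gon, circumradius r=5 (area = (24/2)·5.000²·sin(360°/24) = 77.65 mm²); the cube at (13.5, 15) is present — its section is the full 9.5×14.5 rectangle (area 137.75 mm²); the cylinder at (-1.5, 5): section is a regular 24-gon, circumradius r=6 (area = (24/2)·6.000²·sin(360°/24) = 111.81 mm²); the cylinder at (9, 3): section is a regular 24-gon, circumradius r=6.5 (area = (24/2)·6.500²·sin(360°/24) = 131.22 mm²); Taking the first minus the rest: starting from the r=5 cylinder (77.65 mm²), the 9.5×14.5 cube at (13.5, 15) misses the remaining region (no effect); the r=6 cylinder at (-1.5, 5) partially overlaps it — only the 38.72 mm² overlap (of its 111.81 mm²) is removed, clipping the outline; the r=6.5 cylinder at (9, 3) partially overlaps it — only the 5.45 mm² overlap (of its 131.22 mm²) is removed, clipping the outline — area = 33.48 mm². Overall, the cross-section is a single solid region. Net area = 33.48 mm².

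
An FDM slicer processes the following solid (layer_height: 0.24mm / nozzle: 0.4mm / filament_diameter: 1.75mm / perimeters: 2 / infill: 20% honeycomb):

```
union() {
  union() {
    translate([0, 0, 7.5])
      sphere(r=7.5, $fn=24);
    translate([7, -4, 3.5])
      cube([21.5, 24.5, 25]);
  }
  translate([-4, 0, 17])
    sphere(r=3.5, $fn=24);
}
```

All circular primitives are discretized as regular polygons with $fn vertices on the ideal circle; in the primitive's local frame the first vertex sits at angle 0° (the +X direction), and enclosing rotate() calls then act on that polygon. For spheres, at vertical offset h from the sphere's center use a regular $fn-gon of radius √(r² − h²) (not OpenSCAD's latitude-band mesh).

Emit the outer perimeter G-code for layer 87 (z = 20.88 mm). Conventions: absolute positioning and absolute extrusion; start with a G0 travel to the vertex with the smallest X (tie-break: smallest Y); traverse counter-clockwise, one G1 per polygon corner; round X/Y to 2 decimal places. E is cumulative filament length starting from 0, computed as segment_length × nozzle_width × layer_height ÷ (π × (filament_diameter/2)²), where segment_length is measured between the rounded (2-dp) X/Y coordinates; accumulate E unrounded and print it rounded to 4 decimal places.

At z = 20.88 mm: the sphere is not intersected at this z (|z−center|=13.380 > r=7.5); the cube at (7, -4) is present — its section is the full 21.5×24.5 rectangle; Combining (union): only the 21.5×24.5 cube at (7, -4) is present, so the union is just that shape — 1 connected region; the sphere at (-4, 0) does not reach this height (|z−center|=3.880 > r=3.5); Combining (union): only the result so far is present, so the union is just that shape — 1 connected region. The outline is a single polygon with 4 vertices. Extrusion per mm of travel: 0.4 × 0.24 / (π × 0.875²) = 0.039912. Accumulating E over each segment gives final E = 3.6719.

G0 X7.00 Y-4.00 Z20.88
G1 X28.50 Y-4.00 E0.8581
G1 X28.50 Y20.50 E1.8360
G1 X7.00 Y20.50 E2.6941
G1 X7.00 Y-4.00 E3.6719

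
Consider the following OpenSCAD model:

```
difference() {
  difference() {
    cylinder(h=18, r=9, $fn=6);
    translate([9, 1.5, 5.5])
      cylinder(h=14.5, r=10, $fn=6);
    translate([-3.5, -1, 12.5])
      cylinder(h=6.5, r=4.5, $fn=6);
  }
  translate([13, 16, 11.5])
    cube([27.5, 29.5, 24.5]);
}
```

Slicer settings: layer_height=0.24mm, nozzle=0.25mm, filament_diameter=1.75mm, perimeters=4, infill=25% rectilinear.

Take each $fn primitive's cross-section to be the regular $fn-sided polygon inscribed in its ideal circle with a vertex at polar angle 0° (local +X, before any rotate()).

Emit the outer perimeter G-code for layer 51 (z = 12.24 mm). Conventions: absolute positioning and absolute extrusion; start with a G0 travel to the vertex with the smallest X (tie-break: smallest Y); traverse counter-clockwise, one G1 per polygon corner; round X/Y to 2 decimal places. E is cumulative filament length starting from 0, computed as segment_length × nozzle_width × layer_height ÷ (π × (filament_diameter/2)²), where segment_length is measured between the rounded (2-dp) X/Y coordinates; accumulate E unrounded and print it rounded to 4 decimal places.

At z = 12.24 mm: the r=9 cylinder contributes a regular 6-gon of circumradius 9; the cylinder at (9, 1.5): section is a regular 6-gon, circumradius r=10; the cylinder at (-3.5, -1) is absent (z outside [12.5, 19]); Taking the first minus the rest: starting from the r=9 cylinder, the r=10 cylinder at (9, 1.5) partially overlaps it — only the 84.12 mm² overlap (of its 259.81 mm²) is removed, clipping the outline — 1 connected region; the cube at (13, 16) is present — its section is the full 27.5×29.5 rectangle; Taking the first minus the rest: starting from the result so far, the 27.5×29.5 cube at (13, 16) misses the remaining region (no effect) — 1 connected region. The outline is a single polygon with 8 vertices. Extrusion per mm of travel: 0.25 × 0.24 / (π × 0.875²) = 0.024945. Accumulating E over each segment gives final E = 1.3217.

G0 X-9.00 Y0.00 Z12.24
G1 X-4.50 Y-7.79 E0.2244
G1 X4.50 Y-7.79 E0.4489
G1 X4.87 Y-7.16 E0.4671
G1 X4.00 Y-7.16 E0.4888
G1 X-1.00 Y1.50 E0.7383
G1 X2.63 Y7.79 E0.9195
G1 X-4.50 Y7.79 E1.0973
G1 X-9.00 Y0.00 E1.3217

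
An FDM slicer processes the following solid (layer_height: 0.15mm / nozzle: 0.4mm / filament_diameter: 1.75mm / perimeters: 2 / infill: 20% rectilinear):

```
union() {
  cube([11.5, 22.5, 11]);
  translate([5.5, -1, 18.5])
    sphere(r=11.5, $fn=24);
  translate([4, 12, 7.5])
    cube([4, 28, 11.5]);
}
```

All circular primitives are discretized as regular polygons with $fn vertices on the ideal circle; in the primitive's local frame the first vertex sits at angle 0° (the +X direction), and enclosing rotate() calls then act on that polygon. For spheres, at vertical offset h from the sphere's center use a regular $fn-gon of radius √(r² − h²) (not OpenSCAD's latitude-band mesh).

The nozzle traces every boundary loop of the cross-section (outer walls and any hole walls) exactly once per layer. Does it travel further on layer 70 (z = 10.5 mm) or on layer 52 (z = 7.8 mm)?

layer 70 (z = 10.5 mm)

Layer 70 (z = 10.5): the cube is present — its section is the full 11.5×22.5 rectangle (perimeter 68.00 mm); the sphere at (5.5, -1): section is a regular 24-gon, circumradius = √(r²−h²) = √(11.5²−8²) = 8.261 (perimeter = 2·24·8.261·sin(180°/24) = 51.76 mm); the cube at (4, 12) is present — its section is the full 4×28 rectangle (perimeter 64.00 mm); Combining (union): the regions partially overlap (shared area 116.49 mm²), so the edge portions inside another operand are dropped and the merged outline is re-measured after clipping — boundary = 120.75 mm. So its perimeter = 120.75 mm. Layer 52 (z = 7.8): the cube is present — its section is the full 11.5×22.5 rectangle (perimeter 68.00 mm); the r=11.5 sphere at (5.5, -1) contributes a regular 24-gon of circumradius √(11.5²−10.7²) = 4.214 (perimeter = 2·24·4.214·sin(180°/24) = 26.40 mm); the cube at (4, 12) (footprint 4×28) is included at this height (perimeter 64.00 mm); Merging all regions: the regions partially overlap (shared area 61.28 mm²), so the edge portions inside another operand are dropped and the merged outline is re-measured after clipping — boundary = 110.05 mm. So its perimeter = 110.05 mm. Layer 70 is larger (120.75 vs 110.05 mm).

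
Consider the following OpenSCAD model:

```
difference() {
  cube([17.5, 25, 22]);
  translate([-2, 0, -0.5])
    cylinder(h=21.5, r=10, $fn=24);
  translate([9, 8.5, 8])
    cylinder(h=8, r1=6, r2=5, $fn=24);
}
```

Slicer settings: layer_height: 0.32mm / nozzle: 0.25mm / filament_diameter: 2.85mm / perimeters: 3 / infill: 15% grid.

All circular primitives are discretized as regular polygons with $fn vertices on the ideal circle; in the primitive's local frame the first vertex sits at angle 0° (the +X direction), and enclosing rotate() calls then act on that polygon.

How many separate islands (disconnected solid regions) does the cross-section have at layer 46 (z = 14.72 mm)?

1

At z = 14.72 mm: the cube is present — its section is the full 17.5×25 rectangle; the r=10 cylinder at (-2, 0) gives a regular 24-gon of circumradius 10 (constant along its height); the cone at (9, 8.5) contributes a regular 24-gon of circumradius 5.160 (interpolated between r1=6 and r2=5 at t=0.840); Taking the first minus the rest: starting from the 17.5×25 cube, the r=10 cylinder at (-2, 0) partially overlaps it — only the 57.91 mm² overlap (of its 310.58 mm²) is removed, clipping the outline; the cone at (9, 8.5) partially overlaps it — only the 78.38 mm² overlap (of its 82.69 mm²) is removed, clipping the outline — 1 connected region. Overall, the cross-section is a single solid region. Island count = 1.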